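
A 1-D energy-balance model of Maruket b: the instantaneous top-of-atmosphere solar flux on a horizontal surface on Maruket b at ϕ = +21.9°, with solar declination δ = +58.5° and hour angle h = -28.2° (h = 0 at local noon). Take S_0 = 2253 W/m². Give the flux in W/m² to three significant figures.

1.68e+03 W/m²

cos θ_z = sin ϕ sin δ + cos ϕ cos δ cos h = 0.318024 + 0.427250 = 0.745274.
Flux = S_0 · cos θ_z = 2253 × 0.745274 = 1679 W/m².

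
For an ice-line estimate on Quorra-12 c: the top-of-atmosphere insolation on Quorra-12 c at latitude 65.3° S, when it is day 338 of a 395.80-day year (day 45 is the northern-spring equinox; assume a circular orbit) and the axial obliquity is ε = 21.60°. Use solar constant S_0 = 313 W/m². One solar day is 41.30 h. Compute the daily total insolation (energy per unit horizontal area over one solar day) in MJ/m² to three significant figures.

Solar longitude: L_s = 360° × (338 − 45)/395.80 = 266.498°.
sin δ = sin 21.60° × sin 266.498° = -0.36744, so δ = -21.558°.
cos h₀ = −tan(-65.3°) tan(-21.558°) = -0.8590, h₀ = 2.6040 rad.
Bracket: h₀ sin ϕ sin δ + cos ϕ cos δ sin h₀ = 2.6040×-0.90851×-0.36744 + 0.41787×0.93005×0.51206 = 0.869275 + 0.199007 = 1.068282.
Q̄ = (S_0/π) × [bracket] = (313/π) × 1.068282 = 106.43 W/m².
Daily total = Q̄ × 41.30 h × 3600 s/h = 106.43 × 41.30 × 3600 / 10⁶ = 15.82 MJ/m².

15.8 MJ/m²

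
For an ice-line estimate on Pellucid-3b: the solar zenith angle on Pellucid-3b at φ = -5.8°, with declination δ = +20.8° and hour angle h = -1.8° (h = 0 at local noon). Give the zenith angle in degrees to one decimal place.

θ_z = 26.7°

cos θ_z = sin φ sin δ + cos φ cos δ cos h = -0.035886 + 0.929581 = 0.893695.
θ_z = arccos(0.893695) = 26.7°.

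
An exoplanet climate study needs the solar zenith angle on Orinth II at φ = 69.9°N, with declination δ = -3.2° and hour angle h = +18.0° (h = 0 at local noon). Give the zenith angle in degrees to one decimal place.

cos θ_z = sin φ sin δ + cos φ cos δ cos h = -0.052422 + 0.326330 = 0.273908.
θ_z = arccos(0.273908) = 74.1°.

θ_z = 74.1°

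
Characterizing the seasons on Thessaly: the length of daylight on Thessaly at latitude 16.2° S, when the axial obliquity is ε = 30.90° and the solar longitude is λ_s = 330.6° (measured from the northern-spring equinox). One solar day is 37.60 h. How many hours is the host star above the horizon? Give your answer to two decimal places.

19.71 h

Solar declination: sin δ = sin ε · sin λ_s = sin 30.90° × sin 330.6° = -0.25210, so δ = -14.602°.
cos H₀ = −tan φ · tan δ = −tan(-16.2°) × tan(-14.602°) = -0.0757, so H₀ = 1.6466 rad = 94.34°.
Daylight = 2H₀/(2π) × 37.60 h = (1.6466/π) × 37.60 = 19.71 h.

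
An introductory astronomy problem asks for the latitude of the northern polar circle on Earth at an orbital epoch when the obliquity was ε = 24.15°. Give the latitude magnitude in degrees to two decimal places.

65.85°

The polar circle is the lowest latitude that experiences at least one full rotation of continuous daylight at the northern-summer solstice; it lies at |φ| = 90° − ε = 90° − 24.15° = 65.85°.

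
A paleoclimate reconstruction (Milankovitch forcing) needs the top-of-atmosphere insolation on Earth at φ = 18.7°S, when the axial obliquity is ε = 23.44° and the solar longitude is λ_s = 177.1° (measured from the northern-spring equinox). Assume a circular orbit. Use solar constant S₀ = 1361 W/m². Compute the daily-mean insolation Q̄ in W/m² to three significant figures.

Q̄ ≈ 406 W/m²

Solar declination: sin δ = sin ε · sin λ_s = sin 23.44° × sin 177.1° = 0.02013, so δ = +1.153°.
cos H₀ = −tan(-18.7°) tan(+1.153°) = 0.0068, H₀ = 1.5640 rad.
Bracket: H₀ sin φ sin δ + cos φ cos δ sin H₀ = 1.5640×-0.32061×0.02013 + 0.94721×0.99980×0.99998 = -0.010094 + 0.947002 = 0.936908.
Q̄ = (S₀/π) × [bracket] = (1361/π) × 0.936908 = 405.9 W/m².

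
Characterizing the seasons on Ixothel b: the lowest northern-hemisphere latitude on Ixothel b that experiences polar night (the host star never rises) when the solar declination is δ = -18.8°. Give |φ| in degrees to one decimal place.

|φ| = 71.2°

Polar night requires cos H₀ = −tan φ tan δ ≥ 1, i.e. tan φ tan δ ≤ −1.
The boundary is |tan φ| · |tan δ| = 1, so |φ| = 90° − |δ| = 90° − 18.8° = 71.2° in the northern hemisphere.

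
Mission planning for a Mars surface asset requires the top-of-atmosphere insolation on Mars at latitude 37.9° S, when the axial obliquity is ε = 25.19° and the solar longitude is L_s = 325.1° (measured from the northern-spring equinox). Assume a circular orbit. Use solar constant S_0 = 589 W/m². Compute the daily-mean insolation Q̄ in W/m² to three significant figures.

Q̄ ≈ 190 W/m²

Solar declination: sin δ = sin ε · sin L_s = sin 25.19° × sin 325.1° = -0.24352, so δ = -14.094°.
cos h₀ = −tan(-37.9°) tan(-14.094°) = -0.1955, h₀ = 1.7675 rad.
Bracket: h₀ sin ϕ sin δ + cos ϕ cos δ sin h₀ = 1.7675×-0.61429×-0.24352 + 0.78908×0.96990×0.98071 = 0.264404 + 0.750566 = 1.014970.
Q̄ = (S_0/π) × [bracket] = (589/π) × 1.014970 = 190.3 W/m².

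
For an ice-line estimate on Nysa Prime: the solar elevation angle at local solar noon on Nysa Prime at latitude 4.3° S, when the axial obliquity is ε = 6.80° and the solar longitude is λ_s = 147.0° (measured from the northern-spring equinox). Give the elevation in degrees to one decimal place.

82.0°

Solar declination: sin δ = sin ε · sin λ_s = sin 6.80° × sin 147.0° = 0.06449, so δ = +3.697°.
At local noon the hour angle is zero, so the zenith angle equals |φ − δ| = |-4.3° − (+3.697°)| = 7.997°.
Elevation = 90° − 7.997° = 82.0°.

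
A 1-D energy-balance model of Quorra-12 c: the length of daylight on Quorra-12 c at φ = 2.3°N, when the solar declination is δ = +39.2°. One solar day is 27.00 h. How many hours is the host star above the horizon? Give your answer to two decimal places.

cos H₀ = −tan φ · tan δ = −tan(+2.3°) × tan(+39.200°) = -0.0328, so H₀ = 1.6036 rad = 91.88°.
Daylight = 2H₀/(2π) × 27.00 h = (1.6036/π) × 27.00 = 13.78 h.

13.78 h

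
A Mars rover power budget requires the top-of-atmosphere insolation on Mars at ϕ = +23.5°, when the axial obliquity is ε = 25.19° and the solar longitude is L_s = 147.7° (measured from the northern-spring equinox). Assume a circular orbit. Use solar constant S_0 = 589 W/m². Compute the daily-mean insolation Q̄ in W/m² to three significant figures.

Solar declination: sin δ = sin ε · sin L_s = sin 25.19° × sin 147.7° = 0.22743, so δ = +13.146°.
cos h₀ = −tan(+23.5°) tan(+13.146°) = -0.1016, h₀ = 1.6725 rad.
Bracket: h₀ sin ϕ sin δ + cos ϕ cos δ sin h₀ = 1.6725×0.39875×0.22743 + 0.91706×0.97379×0.99483 = 0.151675 + 0.888407 = 1.040082.
Q̄ = (S_0/π) × [bracket] = (589/π) × 1.040082 = 195.0 W/m².

Q̄ ≈ 195 W/m²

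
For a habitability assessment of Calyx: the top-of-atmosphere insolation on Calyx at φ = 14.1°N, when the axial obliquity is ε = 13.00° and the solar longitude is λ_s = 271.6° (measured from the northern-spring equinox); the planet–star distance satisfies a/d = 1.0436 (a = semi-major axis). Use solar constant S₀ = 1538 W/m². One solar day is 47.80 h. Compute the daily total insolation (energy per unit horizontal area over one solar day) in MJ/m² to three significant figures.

79.0 MJ/m²

Solar declination: sin δ = sin ε · sin λ_s = sin 13.00° × sin 271.6° = -0.22486, so δ = -12.995°.
cos H₀ = −tan(+14.1°) tan(-12.995°) = 0.0580, H₀ = 1.5128 rad.
Bracket: H₀ sin φ sin δ + cos φ cos δ sin H₀ = 1.5128×0.24362×-0.22486 + 0.96987×0.97439×0.99832 = -0.082872 + 0.943444 = 0.860572.
Inverse-square distance factor (a/d)² = 1.0436² = 1.089101.
Q̄ = (S₀/π) × 1.089101 × [bracket] = (1538/π) × 1.089101 × 0.860572 = 458.84 W/m².
Daily total = Q̄ × 47.80 h × 3600 s/h = 458.84 × 47.80 × 3600 / 10⁶ = 78.96 MJ/m².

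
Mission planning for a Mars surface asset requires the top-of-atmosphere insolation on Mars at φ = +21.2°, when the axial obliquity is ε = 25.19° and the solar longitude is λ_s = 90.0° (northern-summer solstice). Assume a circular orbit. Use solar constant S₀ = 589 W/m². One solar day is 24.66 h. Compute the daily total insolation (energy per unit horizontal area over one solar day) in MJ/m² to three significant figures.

18.3 MJ/m²

Solar declination: sin δ = sin ε · sin λ_s = sin 25.19° × sin 90.0° = 0.42562, so δ = +25.190°.
cos H₀ = −tan(+21.2°) tan(+25.190°) = -0.1824, H₀ = 1.7543 rad.
Bracket: H₀ sin φ sin δ + cos φ cos δ sin H₀ = 1.7543×0.36162×0.42562 + 0.93232×0.90490×0.98322 = 0.270009 + 0.829500 = 1.099509.
Q̄ = (S₀/π) × [bracket] = (589/π) × 1.099509 = 206.14 W/m².
Daily total = Q̄ × 24.66 h × 3600 s/h = 206.14 × 24.66 × 3600 / 10⁶ = 18.30 MJ/m².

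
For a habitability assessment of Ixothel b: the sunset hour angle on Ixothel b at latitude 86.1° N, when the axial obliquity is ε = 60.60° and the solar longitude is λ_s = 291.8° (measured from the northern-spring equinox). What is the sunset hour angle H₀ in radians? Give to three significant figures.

H₀ = 0.00 rad

Solar declination: sin δ = sin ε · sin λ_s = sin 60.60° × sin 291.8° = -0.80891, so δ = -53.990°.
cos H₀ = −tan φ · tan δ = 20.1817 ≥ 1, so the host star never rises (polar night) and H₀ = 0.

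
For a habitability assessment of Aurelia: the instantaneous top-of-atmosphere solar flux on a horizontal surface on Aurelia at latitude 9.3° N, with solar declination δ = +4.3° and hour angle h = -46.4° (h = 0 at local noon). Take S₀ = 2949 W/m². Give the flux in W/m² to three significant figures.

2.04e+03 W/m²

cos θ_z = sin φ sin δ + cos φ cos δ cos h = 0.012117 + 0.678639 = 0.690756.
Flux = S₀ · cos θ_z = 2949 × 0.690756 = 2037 W/m².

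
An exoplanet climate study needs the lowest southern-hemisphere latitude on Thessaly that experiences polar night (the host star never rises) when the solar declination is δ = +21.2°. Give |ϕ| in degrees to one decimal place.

|ϕ| = 68.8°

Polar night requires cos h₀ = −tan ϕ tan δ ≥ 1, i.e. tan ϕ tan δ ≤ −1.
The boundary is |tan ϕ| · |tan δ| = 1, so |ϕ| = 90° − |δ| = 90° − 21.2° = 68.8° in the southern hemisphere.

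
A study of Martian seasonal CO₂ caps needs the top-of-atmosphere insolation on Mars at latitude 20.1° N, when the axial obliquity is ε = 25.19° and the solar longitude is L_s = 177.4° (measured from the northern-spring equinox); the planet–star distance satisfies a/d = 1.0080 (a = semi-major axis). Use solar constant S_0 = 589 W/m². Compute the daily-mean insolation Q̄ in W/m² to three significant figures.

Q̄ ≈ 181 W/m²

Solar declination: sin δ = sin ε · sin L_s = sin 25.19° × sin 177.4° = 0.01931, so δ = +1.106°.
cos h₀ = −tan(+20.1°) tan(+1.106°) = -0.0071, h₀ = 1.5779 rad.
Bracket: h₀ sin ϕ sin δ + cos ϕ cos δ sin h₀ = 1.5779×0.34366×0.01931 + 0.93909×0.99981×0.99998 = 0.010471 + 0.938893 = 0.949364.
Inverse-square distance factor (a/d)² = 1.0080² = 1.016064.
Q̄ = (S_0/π) × 1.016064 × [bracket] = (589/π) × 1.016064 × 0.949364 = 180.9 W/m².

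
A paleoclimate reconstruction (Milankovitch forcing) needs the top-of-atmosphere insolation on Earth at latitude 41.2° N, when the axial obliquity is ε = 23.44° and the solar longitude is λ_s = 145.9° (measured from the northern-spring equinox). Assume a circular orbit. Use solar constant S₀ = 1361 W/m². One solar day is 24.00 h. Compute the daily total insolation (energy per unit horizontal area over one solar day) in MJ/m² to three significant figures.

36.6 MJ/m²

Solar declination: sin δ = sin ε · sin λ_s = sin 23.44° × sin 145.9° = 0.22302, so δ = +12.886°.
cos H₀ = −tan(+41.2°) tan(+12.886°) = -0.2003, H₀ = 1.7724 rad.
Bracket: H₀ sin φ sin δ + cos φ cos δ sin H₀ = 1.7724×0.65869×0.22302 + 0.75241×0.97481×0.97974 = 0.260367 + 0.718597 = 0.978964.
Q̄ = (S₀/π) × [bracket] = (1361/π) × 0.978964 = 424.11 W/m².
Daily total = Q̄ × 24.00 h × 3600 s/h = 424.11 × 24.00 × 3600 / 10⁶ = 36.64 MJ/m².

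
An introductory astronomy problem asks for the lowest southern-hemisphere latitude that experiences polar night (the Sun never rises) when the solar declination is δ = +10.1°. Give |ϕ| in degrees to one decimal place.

Polar night requires cos h₀ = −tan ϕ tan δ ≥ 1, i.e. tan ϕ tan δ ≤ −1.
The boundary is |tan ϕ| · |tan δ| = 1, so |ϕ| = 90° − |δ| = 90° − 10.1° = 79.9° in the southern hemisphere.

|ϕ| = 79.9°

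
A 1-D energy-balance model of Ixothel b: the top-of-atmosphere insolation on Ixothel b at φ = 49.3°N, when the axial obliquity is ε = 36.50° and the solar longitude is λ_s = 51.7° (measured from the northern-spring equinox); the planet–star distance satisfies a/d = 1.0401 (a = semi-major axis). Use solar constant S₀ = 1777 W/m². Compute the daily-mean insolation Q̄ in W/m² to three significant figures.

Q̄ ≈ 762 W/m²

Solar declination: sin δ = sin ε · sin λ_s = sin 36.50° × sin 51.7° = 0.46680, so δ = +27.827°.
cos H₀ = −tan(+49.3°) tan(+27.827°) = -0.6137, H₀ = 2.2315 rad.
Bracket: H₀ sin φ sin δ + cos φ cos δ sin H₀ = 2.2315×0.75813×0.46680 + 0.65210×0.88436×0.78956 = 0.789717 + 0.455332 = 1.245049.
Inverse-square distance factor (a/d)² = 1.0401² = 1.081808.
Q̄ = (S₀/π) × 1.081808 × [bracket] = (1777/π) × 1.081808 × 1.245049 = 761.9 W/m².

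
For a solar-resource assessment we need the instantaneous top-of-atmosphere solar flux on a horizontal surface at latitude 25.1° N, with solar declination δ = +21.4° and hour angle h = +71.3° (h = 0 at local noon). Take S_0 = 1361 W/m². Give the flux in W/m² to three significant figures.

579 W/m²

cos θ_z = sin ϕ sin δ + cos ϕ cos δ cos h = 0.154781 + 0.270320 = 0.425101.
Flux = S_0 · cos θ_z = 1361 × 0.425101 = 578.6 W/m².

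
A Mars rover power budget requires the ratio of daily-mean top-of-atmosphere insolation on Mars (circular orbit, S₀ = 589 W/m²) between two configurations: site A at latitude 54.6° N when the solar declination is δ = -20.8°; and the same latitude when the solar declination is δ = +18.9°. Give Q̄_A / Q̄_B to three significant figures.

Q̄_A / Q̄_B ≈ 0.162

— Configuration A (φ=+54.6°):
cos H₀ = −tan(+54.6°) tan(-20.800°) = 0.5345, H₀ = 1.0069 rad.
Bracket: H₀ sin φ sin δ + cos φ cos δ sin H₀ = 1.0069×0.81513×-0.35511 + 0.57928×0.93483×0.84516 = -0.291458 + 0.457678 = 0.166220.
Q̄ = (S₀/π) × [bracket] = (589/π) × 0.166220 = 31.164 W/m².
— Configuration B (φ=+54.6°):
cos H₀ = −tan(+54.6°) tan(+18.900°) = -0.4818, H₀ = 2.0735 rad.
Bracket: H₀ sin φ sin δ + cos φ cos δ sin H₀ = 2.0735×0.81513×0.32392 + 0.57928×0.94609×0.87630 = 0.547481 + 0.480257 = 1.027738.
Q̄ = (S₀/π) × [bracket] = (589/π) × 1.027738 = 192.68 W/m².
Ratio Q̄_A / Q̄_B = 31.164 / 192.68 = 0.1617.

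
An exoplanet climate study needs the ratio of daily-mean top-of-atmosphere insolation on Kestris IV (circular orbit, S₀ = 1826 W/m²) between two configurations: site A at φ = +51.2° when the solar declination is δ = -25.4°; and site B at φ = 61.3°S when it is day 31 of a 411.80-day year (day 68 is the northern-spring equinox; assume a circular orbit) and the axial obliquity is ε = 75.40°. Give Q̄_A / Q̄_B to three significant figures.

Q̄_A / Q̄_B ≈ 0.100

— Configuration A (φ=+51.2°):
cos H₀ = −tan(+51.2°) tan(-25.400°) = 0.5906, H₀ = 0.9390 rad.
Bracket: H₀ sin φ sin δ + cos φ cos δ sin H₀ = 0.9390×0.77934×-0.42894 + 0.62660×0.90334×0.80698 = -0.313898 + 0.456777 = 0.142879.
Q̄ = (S₀/π) × [bracket] = (1826/π) × 0.142879 = 83.046 W/m².
— Configuration B (φ=-61.3°):
Solar longitude: λ_s = 360° × (31 − 68)/411.80 = -32.346°, i.e. -32.346° + 360° = 327.654°.
sin δ = sin 75.40° × sin 327.654° = -0.51775, so δ = -31.182°.
cos H₀ = −tan(-61.3°) tan(-31.182°) = -1.1054 ≤ −1 ⇒ polar day, H₀ = π.
Bracket: H₀ sin φ sin δ + cos φ cos δ sin H₀ = 3.1416×-0.87715×-0.51775 + 0.48022×0.85553×0.00000 = 1.426740 + 0.000000 = 1.426740.
Q̄ = (S₀/π) × [bracket] = (1826/π) × 1.426740 = 829.27 W/m².
Ratio Q̄_A / Q̄_B = 83.046 / 829.27 = 0.1001.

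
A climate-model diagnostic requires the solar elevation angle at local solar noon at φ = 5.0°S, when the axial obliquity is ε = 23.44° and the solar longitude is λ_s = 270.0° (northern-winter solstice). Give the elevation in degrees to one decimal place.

Solar declination: sin δ = sin ε · sin λ_s = sin 23.44° × sin 270.0° = -0.39779, so δ = -23.440°.
At local noon the hour angle is zero, so the zenith angle equals |φ − δ| = |-5.0° − (-23.440°)| = 18.440°.
Elevation = 90° − 18.440° = 71.6°.

71.6°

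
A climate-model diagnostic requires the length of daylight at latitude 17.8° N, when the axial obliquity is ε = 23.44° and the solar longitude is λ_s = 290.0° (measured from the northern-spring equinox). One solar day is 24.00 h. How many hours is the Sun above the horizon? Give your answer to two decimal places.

11.01 h

Solar declination: sin δ = sin ε · sin λ_s = sin 23.44° × sin 290.0° = -0.37380, so δ = -21.950°.
cos H₀ = −tan φ · tan δ = −tan(+17.8°) × tan(-21.950°) = 0.1294, so H₀ = 1.4410 rad = 82.57°.
Daylight = 2H₀/(2π) × 24.00 h = (1.4410/π) × 24.00 = 11.01 h.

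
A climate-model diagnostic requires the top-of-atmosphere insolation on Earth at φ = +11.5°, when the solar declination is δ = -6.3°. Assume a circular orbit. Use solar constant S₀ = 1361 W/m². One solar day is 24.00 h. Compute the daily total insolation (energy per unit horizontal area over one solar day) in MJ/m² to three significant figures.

cos H₀ = −tan(+11.5°) tan(-6.300°) = 0.0225, H₀ = 1.5483 rad.
Bracket: H₀ sin φ sin δ + cos φ cos δ sin H₀ = 1.5483×0.19937×-0.10973 + 0.97992×0.99396×0.99975 = -0.033872 + 0.973758 = 0.939886.
Q̄ = (S₀/π) × [bracket] = (1361/π) × 0.939886 = 407.18 W/m².
Daily total = Q̄ × 24.00 h × 3600 s/h = 407.18 × 24.00 × 3600 / 10⁶ = 35.18 MJ/m².

35.2 MJ/m²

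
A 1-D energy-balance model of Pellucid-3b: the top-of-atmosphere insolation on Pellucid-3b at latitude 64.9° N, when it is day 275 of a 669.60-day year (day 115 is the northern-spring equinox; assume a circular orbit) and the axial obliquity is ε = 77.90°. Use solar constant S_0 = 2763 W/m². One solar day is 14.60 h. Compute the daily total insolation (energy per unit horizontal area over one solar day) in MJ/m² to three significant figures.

Solar longitude: L_s = 360° × (275 − 115)/669.60 = 86.022°.
sin δ = sin 77.90° × sin 86.022° = 0.97543, so δ = +77.272°.
cos h₀ = −tan(+64.9°) tan(+77.272°) = -9.4512 ≤ −1 ⇒ polar day, h₀ = π.
Bracket: h₀ sin ϕ sin δ + cos ϕ cos δ sin h₀ = 3.1416×0.90557×0.97543 + 0.42420×0.22032×0.00000 = 2.775039 + 0.000000 = 2.775039.
Q̄ = (S_0/π) × [bracket] = (2763/π) × 2.775039 = 2440.6 W/m².
Daily total = Q̄ × 14.60 h × 3600 s/h = 2440.6 × 14.60 × 3600 / 10⁶ = 128.3 MJ/m².

128 MJ/m²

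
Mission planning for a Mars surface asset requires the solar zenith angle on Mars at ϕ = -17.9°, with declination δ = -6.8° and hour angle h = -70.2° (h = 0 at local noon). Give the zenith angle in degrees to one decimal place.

cos θ_z = sin ϕ sin δ + cos ϕ cos δ cos h = 0.036392 + 0.320074 = 0.356466.
θ_z = arccos(0.356466) = 69.1°.

θ_z = 69.1°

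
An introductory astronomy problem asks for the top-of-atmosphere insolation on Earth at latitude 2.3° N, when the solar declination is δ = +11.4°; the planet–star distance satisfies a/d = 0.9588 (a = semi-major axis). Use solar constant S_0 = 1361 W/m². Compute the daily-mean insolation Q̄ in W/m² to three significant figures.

Q̄ ≈ 395 W/m²

cos h₀ = −tan(+2.3°) tan(+11.400°) = -0.0081, h₀ = 1.5789 rad.
Bracket: h₀ sin ϕ sin δ + cos ϕ cos δ sin h₀ = 1.5789×0.04013×0.19766 + 0.99919×0.98027×0.99997 = 0.012524 + 0.979447 = 0.991971.
Inverse-square distance factor (a/d)² = 0.9588² = 0.919297.
Q̄ = (S_0/π) × 0.919297 × [bracket] = (1361/π) × 0.919297 × 0.991971 = 395.1 W/m².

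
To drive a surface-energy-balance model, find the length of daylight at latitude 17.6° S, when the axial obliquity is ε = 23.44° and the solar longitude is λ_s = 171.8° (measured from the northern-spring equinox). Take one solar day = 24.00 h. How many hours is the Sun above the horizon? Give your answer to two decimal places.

Solar declination: sin δ = sin ε · sin λ_s = sin 23.44° × sin 171.8° = 0.05674, so δ = +3.252°.
cos H₀ = −tan φ · tan δ = −tan(-17.6°) × tan(+3.252°) = 0.0180, so H₀ = 1.5528 rad = 88.97°.
Daylight = 2H₀/(2π) × 24.00 h = (1.5528/π) × 24.00 = 11.86 h.

11.86 h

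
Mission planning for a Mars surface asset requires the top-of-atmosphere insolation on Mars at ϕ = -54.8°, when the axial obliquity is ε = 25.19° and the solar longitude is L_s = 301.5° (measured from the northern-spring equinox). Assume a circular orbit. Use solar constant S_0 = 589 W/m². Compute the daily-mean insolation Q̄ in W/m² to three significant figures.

Solar declination: sin δ = sin ε · sin L_s = sin 25.19° × sin 301.5° = -0.36290, so δ = -21.279°.
cos h₀ = −tan(-54.8°) tan(-21.279°) = -0.5521, h₀ = 2.1557 rad.
Bracket: h₀ sin ϕ sin δ + cos ϕ cos δ sin h₀ = 2.1557×-0.81714×-0.36290 + 0.57643×0.93183×0.83379 = 0.639252 + 0.447858 = 1.087110.
Q̄ = (S_0/π) × [bracket] = (589/π) × 1.087110 = 203.8 W/m².

Q̄ ≈ 204 W/m²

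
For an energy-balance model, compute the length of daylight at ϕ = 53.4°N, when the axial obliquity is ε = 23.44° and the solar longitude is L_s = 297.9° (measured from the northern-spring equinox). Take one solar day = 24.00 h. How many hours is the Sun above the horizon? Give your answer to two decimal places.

7.95 h

Solar declination: sin δ = sin ε · sin L_s = sin 23.44° × sin 297.9° = -0.35155, so δ = -20.582°.
cos h₀ = −tan ϕ · tan δ = −tan(+53.4°) × tan(-20.582°) = 0.5056, so h₀ = 1.0407 rad = 59.63°.
Daylight = 2h₀/(2π) × 24.00 h = (1.0407/π) × 24.00 = 7.95 h.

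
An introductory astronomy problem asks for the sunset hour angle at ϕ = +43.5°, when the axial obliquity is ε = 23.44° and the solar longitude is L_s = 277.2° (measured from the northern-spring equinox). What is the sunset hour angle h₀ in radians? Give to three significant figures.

h₀ = 1.15 rad

Solar declination: sin δ = sin ε · sin L_s = sin 23.44° × sin 277.2° = -0.39465, so δ = -23.244°.
cos h₀ = −tan ϕ · tan δ = −tan(+43.5°) × tan(-23.244°) = 0.4076, so h₀ = 1.1510 rad = 65.95°.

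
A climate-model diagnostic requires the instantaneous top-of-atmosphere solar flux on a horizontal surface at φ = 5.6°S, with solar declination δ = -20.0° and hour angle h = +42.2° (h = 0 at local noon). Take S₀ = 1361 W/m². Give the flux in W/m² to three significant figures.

988 W/m²

cos θ_z = sin φ sin δ + cos φ cos δ cos h = 0.033375 + 0.692806 = 0.726181.
Flux = S₀ · cos θ_z = 1361 × 0.726181 = 988.3 W/m².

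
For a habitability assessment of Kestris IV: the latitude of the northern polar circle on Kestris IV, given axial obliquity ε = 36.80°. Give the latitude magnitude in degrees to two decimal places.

The polar circle is the lowest latitude that experiences at least one full rotation of continuous daylight at the northern-summer solstice; it lies at |φ| = 90° − ε = 90° − 36.80° = 53.20°.

53.20°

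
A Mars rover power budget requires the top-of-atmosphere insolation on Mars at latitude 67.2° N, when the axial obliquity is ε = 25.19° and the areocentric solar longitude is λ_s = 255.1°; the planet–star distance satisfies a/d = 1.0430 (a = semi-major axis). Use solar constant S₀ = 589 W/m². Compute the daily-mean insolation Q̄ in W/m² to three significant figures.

Q̄ ≈ 0.00 W/m²

sin δ = sin 25.19° × sin 255.1° = -0.41131, so δ = -24.287°.
cos H₀ = −tan(+67.2°) tan(-24.287°) = 1.0735 ≥ 1 ⇒ polar night, H₀ = 0 and Q̄ = 0.
Inverse-square distance factor (a/d)² = 1.0430² = 1.087849.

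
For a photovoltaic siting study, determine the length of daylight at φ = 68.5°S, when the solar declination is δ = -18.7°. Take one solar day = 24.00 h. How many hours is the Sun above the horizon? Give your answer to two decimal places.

cos H₀ = −tan φ · tan δ = −tan(-68.5°) × tan(-18.700°) = -0.8593, so H₀ = 2.6047 rad = 149.24°.
Daylight = 2H₀/(2π) × 24.00 h = (2.6047/π) × 24.00 = 19.90 h.

19.90 h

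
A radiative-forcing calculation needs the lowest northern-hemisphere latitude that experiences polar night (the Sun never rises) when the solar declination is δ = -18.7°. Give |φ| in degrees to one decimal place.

|φ| = 71.3°

Polar night requires cos H₀ = −tan φ tan δ ≥ 1, i.e. tan φ tan δ ≤ −1.
The boundary is |tan φ| · |tan δ| = 1, so |φ| = 90° − |δ| = 90° − 18.7° = 71.3° in the northern hemisphere.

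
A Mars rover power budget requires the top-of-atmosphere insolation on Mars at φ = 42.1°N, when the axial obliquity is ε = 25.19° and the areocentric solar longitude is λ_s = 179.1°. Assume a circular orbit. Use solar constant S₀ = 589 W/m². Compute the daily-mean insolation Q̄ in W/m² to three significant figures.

Q̄ ≈ 140 W/m²

sin δ = sin 25.19° × sin 179.1° = 0.00669, so δ = +0.383°.
cos H₀ = −tan(+42.1°) tan(+0.383°) = -0.0060, H₀ = 1.5768 rad.
Bracket: H₀ sin φ sin δ + cos φ cos δ sin H₀ = 1.5768×0.67043×0.00669 + 0.74198×0.99998×0.99998 = 0.007072 + 0.741950 = 0.749022.
Q̄ = (S₀/π) × [bracket] = (589/π) × 0.749022 = 140.4 W/m².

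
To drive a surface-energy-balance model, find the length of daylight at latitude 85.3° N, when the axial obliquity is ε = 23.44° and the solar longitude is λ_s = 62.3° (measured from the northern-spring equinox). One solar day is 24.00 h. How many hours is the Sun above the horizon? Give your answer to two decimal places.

Solar declination: sin δ = sin ε · sin λ_s = sin 23.44° × sin 62.3° = 0.35220, so δ = +20.622°.
Sunrise equation: cos H₀ = −tan φ · tan δ = -4.5772 ≤ −1, so the Sun never sets (polar day) and H₀ = π.
Daylight = 2H₀/(2π) × 24.00 h = (3.1416/π) × 24.00 = 24.00 h.

24.00 h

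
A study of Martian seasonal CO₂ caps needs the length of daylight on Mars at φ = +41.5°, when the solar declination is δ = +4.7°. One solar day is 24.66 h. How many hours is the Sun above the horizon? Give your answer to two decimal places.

cos H₀ = −tan φ · tan δ = −tan(+41.5°) × tan(+4.700°) = -0.0727, so H₀ = 1.6436 rad = 94.17°.
Daylight = 2H₀/(2π) × 24.66 h = (1.6436/π) × 24.66 = 12.90 h.

12.90 h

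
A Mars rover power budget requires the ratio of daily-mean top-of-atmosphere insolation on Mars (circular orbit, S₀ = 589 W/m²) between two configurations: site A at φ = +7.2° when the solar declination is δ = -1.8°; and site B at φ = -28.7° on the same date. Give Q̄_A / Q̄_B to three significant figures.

— Configuration A (φ=+7.2°):
cos H₀ = −tan(+7.2°) tan(-1.800°) = 0.0040, H₀ = 1.5668 rad.
Bracket: H₀ sin φ sin δ + cos φ cos δ sin H₀ = 1.5668×0.12533×-0.03141 + 0.99211×0.99951×0.99999 = -0.006168 + 0.991614 = 0.985446.
Q̄ = (S₀/π) × [bracket] = (589/π) × 0.985446 = 184.76 W/m².
— Configuration B (φ=-28.7°):
cos H₀ = −tan(-28.7°) tan(-1.800°) = -0.0172, H₀ = 1.5880 rad.
Bracket: H₀ sin φ sin δ + cos φ cos δ sin H₀ = 1.5880×-0.48022×-0.03141 + 0.87715×0.99951×0.99985 = 0.023953 + 0.876589 = 0.900542.
Q̄ = (S₀/π) × [bracket] = (589/π) × 0.900542 = 168.84 W/m².
Ratio Q̄_A / Q̄_B = 184.76 / 168.84 = 1.094.

Q̄_A / Q̄_B ≈ 1.09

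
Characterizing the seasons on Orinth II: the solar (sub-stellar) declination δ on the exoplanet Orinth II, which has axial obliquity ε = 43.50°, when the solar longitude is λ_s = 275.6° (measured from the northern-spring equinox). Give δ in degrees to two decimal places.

sin δ = sin ε · sin λ_s = sin 43.50° × sin 275.6° = -0.685069.
δ = arcsin(-0.685069) = -43.24°.

δ = -43.24°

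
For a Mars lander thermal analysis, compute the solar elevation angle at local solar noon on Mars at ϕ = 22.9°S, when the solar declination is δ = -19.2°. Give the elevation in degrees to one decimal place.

86.3°

At local noon the hour angle is zero, so the zenith angle equals |ϕ − δ| = |-22.9° − (-19.200°)| = 3.700°.
Elevation = 90° − 3.700° = 86.3°.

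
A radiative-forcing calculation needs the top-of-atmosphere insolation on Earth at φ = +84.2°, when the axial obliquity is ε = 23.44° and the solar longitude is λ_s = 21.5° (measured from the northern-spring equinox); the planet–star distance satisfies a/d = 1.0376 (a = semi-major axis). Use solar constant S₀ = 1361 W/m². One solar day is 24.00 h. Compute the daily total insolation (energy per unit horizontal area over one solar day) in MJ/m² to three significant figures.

Solar declination: sin δ = sin ε · sin λ_s = sin 23.44° × sin 21.5° = 0.14579, so δ = +8.383°.
cos H₀ = −tan(+84.2°) tan(+8.383°) = -1.4508 ≤ −1 ⇒ polar day, H₀ = π.
Bracket: H₀ sin φ sin δ + cos φ cos δ sin H₀ = 3.1416×0.99488×0.14579 + 0.10106×0.98932×0.00000 = 0.455669 + 0.000000 = 0.455669.
Inverse-square distance factor (a/d)² = 1.0376² = 1.076614.
Q̄ = (S₀/π) × 1.076614 × [bracket] = (1361/π) × 1.076614 × 0.455669 = 212.53 W/m².
Daily total = Q̄ × 24.00 h × 3600 s/h = 212.53 × 24.00 × 3600 / 10⁶ = 18.36 MJ/m².

18.4 MJ/m²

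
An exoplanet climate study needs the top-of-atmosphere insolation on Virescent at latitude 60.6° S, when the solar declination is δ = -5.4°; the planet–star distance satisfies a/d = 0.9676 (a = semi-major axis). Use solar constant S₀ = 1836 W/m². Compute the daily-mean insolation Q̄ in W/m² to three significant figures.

Q̄ ≈ 342 W/m²

cos H₀ = −tan(-60.6°) tan(-5.400°) = -0.1678, H₀ = 1.7394 rad.
Bracket: H₀ sin φ sin δ + cos φ cos δ sin H₀ = 1.7394×-0.87121×-0.09411 + 0.49090×0.99556×0.98583 = 0.142613 + 0.481795 = 0.624408.
Inverse-square distance factor (a/d)² = 0.9676² = 0.936250.
Q̄ = (S₀/π) × 0.936250 × [bracket] = (1836/π) × 0.936250 × 0.624408 = 341.7 W/m².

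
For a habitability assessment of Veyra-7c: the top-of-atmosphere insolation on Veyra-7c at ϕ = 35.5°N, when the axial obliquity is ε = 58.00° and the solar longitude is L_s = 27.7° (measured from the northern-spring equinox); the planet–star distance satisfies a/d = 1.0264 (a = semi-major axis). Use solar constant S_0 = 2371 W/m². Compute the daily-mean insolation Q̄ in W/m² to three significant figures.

Q̄ ≈ 909 W/m²

Solar declination: sin δ = sin ε · sin L_s = sin 58.00° × sin 27.7° = 0.39421, so δ = +23.217°.
cos h₀ = −tan(+35.5°) tan(+23.217°) = -0.3060, h₀ = 1.8817 rad.
Bracket: h₀ sin ϕ sin δ + cos ϕ cos δ sin h₀ = 1.8817×0.58070×0.39421 + 0.81412×0.91902×0.95204 = 0.430755 + 0.712309 = 1.143064.
Inverse-square distance factor (a/d)² = 1.0264² = 1.053497.
Q̄ = (S_0/π) × 1.053497 × [bracket] = (2371/π) × 1.053497 × 1.143064 = 908.8 W/m².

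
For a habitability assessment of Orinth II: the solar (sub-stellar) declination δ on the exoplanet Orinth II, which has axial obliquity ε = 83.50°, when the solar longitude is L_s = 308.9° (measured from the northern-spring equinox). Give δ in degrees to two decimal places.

δ = -50.65°

sin δ = sin ε · sin L_s = sin 83.50° × sin 308.9° = -0.773240.
δ = arcsin(-0.773240) = -50.65°.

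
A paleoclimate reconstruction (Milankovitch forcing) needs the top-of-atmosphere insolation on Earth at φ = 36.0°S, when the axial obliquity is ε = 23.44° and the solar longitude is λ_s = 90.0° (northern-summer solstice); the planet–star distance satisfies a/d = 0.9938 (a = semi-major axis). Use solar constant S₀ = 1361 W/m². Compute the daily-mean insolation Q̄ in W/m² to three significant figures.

Solar declination: sin δ = sin ε · sin λ_s = sin 23.44° × sin 90.0° = 0.39779, so δ = +23.440°.
cos H₀ = −tan(-36.0°) tan(+23.440°) = 0.3150, H₀ = 1.2503 rad.
Bracket: H₀ sin φ sin δ + cos φ cos δ sin H₀ = 1.2503×-0.58779×0.39779 + 0.80902×0.91748×0.94909 = -0.292341 + 0.704471 = 0.412130.
Inverse-square distance factor (a/d)² = 0.9938² = 0.987638.
Q̄ = (S₀/π) × 0.987638 × [bracket] = (1361/π) × 0.987638 × 0.412130 = 176.3 W/m².

Q̄ ≈ 176 W/m²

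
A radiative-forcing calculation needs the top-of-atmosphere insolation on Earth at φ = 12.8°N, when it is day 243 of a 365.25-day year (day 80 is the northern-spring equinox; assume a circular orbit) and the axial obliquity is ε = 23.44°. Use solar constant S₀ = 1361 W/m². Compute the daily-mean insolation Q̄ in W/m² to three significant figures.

Q̄ ≈ 439 W/m²

Solar longitude: λ_s = 360° × (243 − 80)/365.25 = 160.657°.
sin δ = sin 23.44° × sin 160.657° = 0.13176, so δ = +7.571°.
cos H₀ = −tan(+12.8°) tan(+7.571°) = -0.0302, H₀ = 1.6010 rad.
Bracket: H₀ sin φ sin δ + cos φ cos δ sin H₀ = 1.6010×0.22155×0.13176 + 0.97515×0.99128×0.99954 = 0.046735 + 0.966202 = 1.012937.
Q̄ = (S₀/π) × [bracket] = (1361/π) × 1.012937 = 438.8 W/m².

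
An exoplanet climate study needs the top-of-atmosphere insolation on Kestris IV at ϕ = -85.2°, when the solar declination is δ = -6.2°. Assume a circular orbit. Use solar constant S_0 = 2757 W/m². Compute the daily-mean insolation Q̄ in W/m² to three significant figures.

Q̄ ≈ 297 W/m²

cos h₀ = −tan(-85.2°) tan(-6.200°) = -1.2937 ≤ −1 ⇒ polar day, h₀ = π.
Bracket: h₀ sin ϕ sin δ + cos ϕ cos δ sin h₀ = 3.1416×-0.99649×-0.10800 + 0.08368×0.99415×0.00000 = 0.338102 + 0.000000 = 0.338102.
Q̄ = (S_0/π) × [bracket] = (2757/π) × 0.338102 = 296.7 W/m².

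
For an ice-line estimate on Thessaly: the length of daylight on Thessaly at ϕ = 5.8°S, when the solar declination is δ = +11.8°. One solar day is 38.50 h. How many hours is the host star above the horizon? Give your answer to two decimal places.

18.99 h

cos h₀ = −tan ϕ · tan δ = −tan(-5.8°) × tan(+11.800°) = 0.0212, so h₀ = 1.5496 rad = 88.78°.
Daylight = 2h₀/(2π) × 38.50 h = (1.5496/π) × 38.50 = 18.99 h.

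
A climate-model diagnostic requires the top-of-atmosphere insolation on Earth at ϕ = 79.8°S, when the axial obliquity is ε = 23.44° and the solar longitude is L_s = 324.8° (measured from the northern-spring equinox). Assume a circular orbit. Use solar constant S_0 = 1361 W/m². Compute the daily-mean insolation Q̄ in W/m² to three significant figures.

Solar declination: sin δ = sin ε · sin L_s = sin 23.44° × sin 324.8° = -0.22930, so δ = -13.256°.
cos h₀ = −tan(-79.8°) tan(-13.256°) = -1.3093 ≤ −1 ⇒ polar day, h₀ = π.
Bracket: h₀ sin ϕ sin δ + cos ϕ cos δ sin h₀ = 3.1416×-0.98420×-0.22930 + 0.17708×0.97336×0.00000 = 0.708987 + 0.000000 = 0.708987.
Q̄ = (S_0/π) × [bracket] = (1361/π) × 0.708987 = 307.1 W/m².

Q̄ ≈ 307 W/m²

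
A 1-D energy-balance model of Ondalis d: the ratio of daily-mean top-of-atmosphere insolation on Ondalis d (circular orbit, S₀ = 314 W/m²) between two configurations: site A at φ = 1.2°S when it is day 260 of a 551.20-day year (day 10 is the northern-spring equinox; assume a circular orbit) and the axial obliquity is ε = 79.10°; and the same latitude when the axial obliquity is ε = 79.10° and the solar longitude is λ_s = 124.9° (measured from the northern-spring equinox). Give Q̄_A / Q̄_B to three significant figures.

— Configuration A (φ=-1.2°):
Solar longitude: λ_s = 360° × (260 − 10)/551.20 = 163.280°.
sin δ = sin 79.10° × sin 163.280° = 0.28250, so δ = +16.410°.
cos H₀ = −tan(-1.2°) tan(+16.410°) = 0.0062, H₀ = 1.5646 rad.
Bracket: H₀ sin φ sin δ + cos φ cos δ sin H₀ = 1.5646×-0.02094×0.28250 + 0.99978×0.95927×0.99998 = -0.009255 + 0.959040 = 0.949785.
Q̄ = (S₀/π) × [bracket] = (314/π) × 0.949785 = 94.930 W/m².
— Configuration B (φ=-1.2°):
Solar declination: sin δ = sin ε · sin λ_s = sin 79.10° × sin 124.9° = 0.80536, so δ = +53.645°.
cos H₀ = −tan(-1.2°) tan(+53.645°) = 0.0285, H₀ = 1.5423 rad.
Bracket: H₀ sin φ sin δ + cos φ cos δ sin H₀ = 1.5423×-0.02094×0.80536 + 0.99978×0.59279×0.99959 = -0.026010 + 0.592417 = 0.566407.
Q̄ = (S₀/π) × [bracket] = (314/π) × 0.566407 = 56.612 W/m².
Ratio Q̄_A / Q̄_B = 94.930 / 56.612 = 1.677.

Q̄_A / Q̄_B ≈ 1.68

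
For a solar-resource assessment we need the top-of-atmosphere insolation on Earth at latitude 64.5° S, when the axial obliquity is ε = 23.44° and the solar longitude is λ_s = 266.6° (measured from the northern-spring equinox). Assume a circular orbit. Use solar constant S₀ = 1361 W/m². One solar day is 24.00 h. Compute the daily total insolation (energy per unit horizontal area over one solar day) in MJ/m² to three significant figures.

42.5 MJ/m²

Solar declination: sin δ = sin ε · sin λ_s = sin 23.44° × sin 266.6° = -0.39709, so δ = -23.396°.
cos H₀ = −tan(-64.5°) tan(-23.396°) = -0.9071, H₀ = 2.7071 rad.
Bracket: H₀ sin φ sin δ + cos φ cos δ sin H₀ = 2.7071×-0.90259×-0.39709 + 0.43051×0.91778×0.42093 = 0.970250 + 0.166315 = 1.136565.
Q̄ = (S₀/π) × [bracket] = (1361/π) × 1.136565 = 492.38 W/m².
Daily total = Q̄ × 24.00 h × 3600 s/h = 492.38 × 24.00 × 3600 / 10⁶ = 42.54 MJ/m².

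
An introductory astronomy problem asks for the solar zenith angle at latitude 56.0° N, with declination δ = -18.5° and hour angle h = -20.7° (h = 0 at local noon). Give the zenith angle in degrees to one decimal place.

cos θ_z = sin ϕ sin δ + cos ϕ cos δ cos h = -0.263057 + 0.496062 = 0.233005.
θ_z = arccos(0.233005) = 76.5°.

θ_z = 76.5°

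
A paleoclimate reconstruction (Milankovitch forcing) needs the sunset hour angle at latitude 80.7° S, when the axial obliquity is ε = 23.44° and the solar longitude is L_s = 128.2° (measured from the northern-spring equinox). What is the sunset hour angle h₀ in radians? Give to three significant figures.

Solar declination: sin δ = sin ε · sin L_s = sin 23.44° × sin 128.2° = 0.31260, so δ = +18.216°.
cos h₀ = −tan ϕ · tan δ = 2.0097 ≥ 1, so the Sun never rises (polar night) and h₀ = 0.

h₀ = 0.00 rad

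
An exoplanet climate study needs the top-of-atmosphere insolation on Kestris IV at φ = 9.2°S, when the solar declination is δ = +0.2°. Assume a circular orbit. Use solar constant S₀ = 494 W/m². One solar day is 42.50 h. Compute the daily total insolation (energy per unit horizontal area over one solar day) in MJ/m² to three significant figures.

cos H₀ = −tan(-9.2°) tan(+0.200°) = 0.0006, H₀ = 1.5702 rad.
Bracket: H₀ sin φ sin δ + cos φ cos δ sin H₀ = 1.5702×-0.15988×0.00349 + 0.98714×0.99999×1.00000 = -0.000876 + 0.987130 = 0.986254.
Q̄ = (S₀/π) × [bracket] = (494/π) × 0.986254 = 155.08 W/m².
Daily total = Q̄ × 42.50 h × 3600 s/h = 155.08 × 42.50 × 3600 / 10⁶ = 23.73 MJ/m².

23.7 MJ/m²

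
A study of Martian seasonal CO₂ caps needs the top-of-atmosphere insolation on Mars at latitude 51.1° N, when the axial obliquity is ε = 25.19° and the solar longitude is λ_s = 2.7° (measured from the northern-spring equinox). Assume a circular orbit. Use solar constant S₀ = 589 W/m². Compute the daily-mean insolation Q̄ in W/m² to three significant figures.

Solar declination: sin δ = sin ε · sin λ_s = sin 25.19° × sin 2.7° = 0.02005, so δ = +1.149°.
cos H₀ = −tan(+51.1°) tan(+1.149°) = -0.0249, H₀ = 1.5957 rad.
Bracket: H₀ sin φ sin δ + cos φ cos δ sin H₀ = 1.5957×0.77824×0.02005 + 0.62796×0.99980×0.99969 = 0.024899 + 0.627640 = 0.652539.
Q̄ = (S₀/π) × [bracket] = (589/π) × 0.652539 = 122.3 W/m².

Q̄ ≈ 122 W/m²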